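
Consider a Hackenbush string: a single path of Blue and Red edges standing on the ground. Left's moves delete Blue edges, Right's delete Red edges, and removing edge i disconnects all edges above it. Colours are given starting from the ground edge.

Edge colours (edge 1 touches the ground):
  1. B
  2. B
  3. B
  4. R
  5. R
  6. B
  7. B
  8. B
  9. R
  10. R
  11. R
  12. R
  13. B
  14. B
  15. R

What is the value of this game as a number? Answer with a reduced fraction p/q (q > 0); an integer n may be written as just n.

9997/4096

1 of 15 · B · max L 0 · min R +∞ so 1
2 of 15 · BB · max L 1 · min R +∞ so 2
3 of 15 · BBB · max L 2 · min R +∞ so 3
4 of 15 · BBBR · max L 2 · min R 3 so 5/2
5 of 15 · BBBRR · max L 2 · min R 5/2 so 9/4
6 of 15 · BBBRRB · max L 9/4 · min R 5/2 so 19/8
7 of 15 · BBBRRBB · max L 19/8 · min R 5/2 so 39/16
8 of 15 · BBBRRBBB · max L 39/16 · min R 5/2 so 79/32
9 of 15 · BBBRRBBBR · max L 39/16 · min R 79/32 so 157/64
10 of 15 · BBBRRBBBRR · max L 39/16 · min R 157/64 so 313/128
11 of 15 · BBBRRBBBRRR · max L 39/16 · min R 313/128 so 625/256
12 of 15 · BBBRRBBBRRRR · max L 39/16 · min R 625/256 so 1249/512
13 of 15 · BBBRRBBBRRRRB · max L 1249/512 · min R 625/256 so 2499/1024
14 of 15 · BBBRRBBBRRRRBB · max L 2499/1024 · min R 625/256 so 4999/2048
15 of 15 · BBBRRBBBRRRRBBR · max L 2499/1024 · min R 4999/2048 so 9997/4096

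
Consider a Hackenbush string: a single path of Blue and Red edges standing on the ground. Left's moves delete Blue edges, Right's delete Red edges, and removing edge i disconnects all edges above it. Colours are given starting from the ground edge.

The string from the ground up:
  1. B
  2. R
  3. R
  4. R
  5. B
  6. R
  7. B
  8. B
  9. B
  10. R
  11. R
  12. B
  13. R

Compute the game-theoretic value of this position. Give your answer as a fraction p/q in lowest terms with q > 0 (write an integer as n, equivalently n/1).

741/4096

Recurse on prefixes of the 13-edge string B R R R B R B B B R R B R:
g(B) = { 0 | · } -> 1
g(BR) = { 0 | 1 } -> 1/2
g(BRR) = { 0 | 1/2,1 } -> 1/4
g(BRRR) = { 0 | 1/4,1/2,1 } -> 1/8
g(BRRRB) = { 0,1/8 | 1/4,1/2,1 } -> 3/16
g(BRRRBR) = { 0,1/8 | 3/16,1/4,1/2,1 } -> 5/32
g(BRRRBRB) = { 0,1/8,5/32 | 3/16,1/4,1/2,1 } -> 11/64
g(BRRRBRBB) = { 0,1/8,5/32,11/64 | 3/16,1/4,1/2,1 } -> 23/128
g(BRRRBRBBB) = { 0,1/8,5/32,11/64,23/128 | 3/16,1/4,1/2,1 } -> 47/256
g(BRRRBRBBBR) = { 0,1/8,5/32,11/64,23/128 | 47/256,3/16,1/4,1/2,1 } -> 93/512
g(BRRRBRBBBRR) = { 0,1/8,5/32,11/64,23/128 | 93/512,47/256,3/16,1/4,1/2,1 } -> 185/1024
g(BRRRBRBBBRRB) = { 0,1/8,5/32,11/64,23/128,185/1024 | 93/512,47/256,3/16,1/4,1/2,1 } -> 371/2048
g(BRRRBRBBBRRBR) = { 0,1/8,5/32,11/64,23/128,185/1024 | 371/2048,93/512,47/256,3/16,1/4,1/2,1 } -> 741/4096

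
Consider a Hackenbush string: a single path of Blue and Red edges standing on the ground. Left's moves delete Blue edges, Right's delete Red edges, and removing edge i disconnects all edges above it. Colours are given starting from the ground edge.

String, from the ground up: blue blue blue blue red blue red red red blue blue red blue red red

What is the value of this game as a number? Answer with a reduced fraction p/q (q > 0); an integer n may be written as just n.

7273/2048

Build val(s[:k]) for k = 1..15, string s = blue blue blue blue red blue red red red blue blue red blue red red.
val(b) = { 0 | none } ⇒ 1
val(bb) = { 0 1 | none } ⇒ 2
val(bbb) = { 0 1 2 | none } ⇒ 3
val(bbbb) = { 0 1 2 3 | none } ⇒ 4
val(bbbbr) = { 0 1 2 3 | 4 } ⇒ 7/2
val(bbbbrb) = { 0 1 2 3 7/2 | 4 } ⇒ 15/4
val(bbbbrbr) = { 0 1 2 3 7/2 | 15/4 4 } ⇒ 29/8
val(bbbbrbrr) = { 0 1 2 3 7/2 | 29/8 15/4 4 } ⇒ 57/16
val(bbbbrbrrr) = { 0 1 2 3 7/2 | 57/16 29/8 15/4 4 } ⇒ 113/32
val(bbbbrbrrrb) = { 0 1 2 3 7/2 113/32 | 57/16 29/8 15/4 4 } ⇒ 227/64
val(bbbbrbrrrbb) = { 0 1 2 3 7/2 113/32 227/64 | 57/16 29/8 15/4 4 } ⇒ 455/128
val(bbbbrbrrrbbr) = { 0 1 2 3 7/2 113/32 227/64 | 455/128 57/16 29/8 15/4 4 } ⇒ 909/256
val(bbbbrbrrrbbrb) = { 0 1 2 3 7/2 113/32 227/64 909/256 | 455/128 57/16 29/8 15/4 4 } ⇒ 1819/512
val(bbbbrbrrrbbrbr) = { 0 1 2 3 7/2 113/32 227/64 909/256 | 1819/512 455/128 57/16 29/8 15/4 4 } ⇒ 3637/1024
val(bbbbrbrrrbbrbrr) = { 0 1 2 3 7/2 113/32 227/64 909/256 | 3637/1024 1819/512 455/128 57/16 29/8 15/4 4 } ⇒ 7273/2048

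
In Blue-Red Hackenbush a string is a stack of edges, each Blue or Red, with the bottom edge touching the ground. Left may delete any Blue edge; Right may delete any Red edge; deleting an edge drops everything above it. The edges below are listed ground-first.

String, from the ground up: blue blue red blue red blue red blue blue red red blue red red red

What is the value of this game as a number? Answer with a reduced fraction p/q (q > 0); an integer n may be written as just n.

13713/8192

step 1: add blue to get b; options L={ 0 } R={ — } => 1
step 2: add blue to get bb; options L={ 0,1 } R={ — } => 2
step 3: add red to get bbr; options L={ 0,1 } R={ 2 } => 3/2
step 4: add blue to get bbrb; options L={ 0,1,3/2 } R={ 2 } => 7/4
step 5: add red to get bbrbr; options L={ 0,1,3/2 } R={ 7/4,2 } => 13/8
step 6: add blue to get bbrbrb; options L={ 0,1,3/2,13/8 } R={ 7/4,2 } => 27/16
step 7: add red to get bbrbrbr; options L={ 0,1,3/2,13/8 } R={ 27/16,7/4,2 } => 53/32
step 8: add blue to get bbrbrbrb; options L={ 0,1,3/2,13/8,53/32 } R={ 27/16,7/4,2 } => 107/64
step 9: add blue to get bbrbrbrbb; options L={ 0,1,3/2,13/8,53/32,107/64 } R={ 27/16,7/4,2 } => 215/128
step 10: add red to get bbrbrbrbbr; options L={ 0,1,3/2,13/8,53/32,107/64 } R={ 215/128,27/16,7/4,2 } => 429/256
step 11: add red to get bbrbrbrbbrr; options L={ 0,1,3/2,13/8,53/32,107/64 } R={ 429/256,215/128,27/16,7/4,2 } => 857/512
step 12: add blue to get bbrbrbrbbrrb; options L={ 0,1,3/2,13/8,53/32,107/64,857/512 } R={ 429/256,215/128,27/16,7/4,2 } => 1715/1024
step 13: add red to get bbrbrbrbbrrbr; options L={ 0,1,3/2,13/8,53/32,107/64,857/512 } R={ 1715/1024,429/256,215/128,27/16,7/4,2 } => 3429/2048
step 14: add red to get bbrbrbrbbrrbrr; options L={ 0,1,3/2,13/8,53/32,107/64,857/512 } R={ 3429/2048,1715/1024,429/256,215/128,27/16,7/4,2 } => 6857/4096
step 15: add red to get bbrbrbrbbrrbrrr; options L={ 0,1,3/2,13/8,53/32,107/64,857/512 } R={ 6857/4096,3429/2048,1715/1024,429/256,215/128,27/16,7/4,2 } => 13713/8192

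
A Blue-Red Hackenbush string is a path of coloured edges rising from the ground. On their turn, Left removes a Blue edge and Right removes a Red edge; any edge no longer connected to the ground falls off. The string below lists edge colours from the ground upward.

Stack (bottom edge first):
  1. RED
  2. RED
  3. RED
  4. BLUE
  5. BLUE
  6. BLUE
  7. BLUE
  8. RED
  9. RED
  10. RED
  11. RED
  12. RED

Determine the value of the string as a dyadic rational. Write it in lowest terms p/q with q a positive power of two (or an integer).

-1087/512

step 1: add RED to get R; options L={ (no moves) } R={ 0 } -> -1
step 2: add RED to get RR; options L={ (no moves) } R={ -1,0 } -> -2
step 3: add RED to get RRR; options L={ (no moves) } R={ -2,-1,0 } -> -3
step 4: add BLUE to get RRRB; options L={ -3 } R={ -2,-1,0 } -> -5/2
step 5: add BLUE to get RRRBB; options L={ -3,-5/2 } R={ -2,-1,0 } -> -9/4
step 6: add BLUE to get RRRBBB; options L={ -3,-5/2,-9/4 } R={ -2,-1,0 } -> -17/8
step 7: add BLUE to get RRRBBBB; options L={ -3,-5/2,-9/4,-17/8 } R={ -2,-1,0 } -> -33/16
step 8: add RED to get RRRBBBBR; options L={ -3,-5/2,-9/4,-17/8 } R={ -33/16,-2,-1,0 } -> -67/32
step 9: add RED to get RRRBBBBRR; options L={ -3,-5/2,-9/4,-17/8 } R={ -67/32,-33/16,-2,-1,0 } -> -135/64
step 10: add RED to get RRRBBBBRRR; options L={ -3,-5/2,-9/4,-17/8 } R={ -135/64,-67/32,-33/16,-2,-1,0 } -> -271/128
step 11: add RED to get RRRBBBBRRRR; options L={ -3,-5/2,-9/4,-17/8 } R={ -271/128,-135/64,-67/32,-33/16,-2,-1,0 } -> -543/256
step 12: add RED to get RRRBBBBRRRRR; options L={ -3,-5/2,-9/4,-17/8 } R={ -543/256,-271/128,-135/64,-67/32,-33/16,-2,-1,0 } -> -1087/512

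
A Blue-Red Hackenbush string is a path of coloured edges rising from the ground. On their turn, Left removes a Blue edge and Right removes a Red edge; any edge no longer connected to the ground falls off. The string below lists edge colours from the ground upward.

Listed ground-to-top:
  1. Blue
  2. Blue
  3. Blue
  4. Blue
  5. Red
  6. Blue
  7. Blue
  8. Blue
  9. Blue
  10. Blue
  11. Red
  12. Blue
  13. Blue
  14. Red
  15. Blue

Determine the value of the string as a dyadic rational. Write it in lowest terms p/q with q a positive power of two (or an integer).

Recurse on prefixes of the 15-edge string Blue Blue Blue Blue Red Blue Blue Blue Blue Blue Red Blue Blue Red Blue:
step 1: add Blue to get B; options L={ 0 } R={ · } — 1
step 2: add Blue to get BB; options L={ 0 1 } R={ · } — 2
step 3: add Blue to get BBB; options L={ 0 1 2 } R={ · } — 3
step 4: add Blue to get BBBB; options L={ 0 1 2 3 } R={ · } — 4
step 5: add Red to get BBBBR; options L={ 0 1 2 3 } R={ 4 } — 7/2
step 6: add Blue to get BBBBRB; options L={ 0 1 2 3 7/2 } R={ 4 } — 15/4
step 7: add Blue to get BBBBRBB; options L={ 0 1 2 3 7/2 15/4 } R={ 4 } — 31/8
step 8: add Blue to get BBBBRBBB; options L={ 0 1 2 3 7/2 15/4 31/8 } R={ 4 } — 63/16
step 9: add Blue to get BBBBRBBBB; options L={ 0 1 2 3 7/2 15/4 31/8 63/16 } R={ 4 } — 127/32
step 10: add Blue to get BBBBRBBBBB; options L={ 0 1 2 3 7/2 15/4 31/8 63/16 127/32 } R={ 4 } — 255/64
step 11: add Red to get BBBBRBBBBBR; options L={ 0 1 2 3 7/2 15/4 31/8 63/16 127/32 } R={ 255/64 4 } — 509/128
step 12: add Blue to get BBBBRBBBBBRB; options L={ 0 1 2 3 7/2 15/4 31/8 63/16 127/32 509/128 } R={ 255/64 4 } — 1019/256
step 13: add Blue to get BBBBRBBBBBRBB; options L={ 0 1 2 3 7/2 15/4 31/8 63/16 127/32 509/128 1019/256 } R={ 255/64 4 } — 2039/512
step 14: add Red to get BBBBRBBBBBRBBR; options L={ 0 1 2 3 7/2 15/4 31/8 63/16 127/32 509/128 1019/256 } R={ 2039/512 255/64 4 } — 4077/1024
step 15: add Blue to get BBBBRBBBBBRBBRB; options L={ 0 1 2 3 7/2 15/4 31/8 63/16 127/32 509/128 1019/256 4077/1024 } R={ 2039/512 255/64 4 } — 8155/2048

8155/2048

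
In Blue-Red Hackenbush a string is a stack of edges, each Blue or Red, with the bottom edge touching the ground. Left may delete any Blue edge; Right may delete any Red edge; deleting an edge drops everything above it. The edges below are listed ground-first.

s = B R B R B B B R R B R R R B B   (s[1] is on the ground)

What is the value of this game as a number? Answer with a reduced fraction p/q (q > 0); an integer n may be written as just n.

11847/16384

step 1: add B to get B; options L={ 0 } R={ ∅ } ⇒ 1
step 2: add R to get BR; options L={ 0 } R={ 1 } ⇒ 1/2
step 3: add B to get BRB; options L={ 0,1/2 } R={ 1 } ⇒ 3/4
step 4: add R to get BRBR; options L={ 0,1/2 } R={ 3/4,1 } ⇒ 5/8
step 5: add B to get BRBRB; options L={ 0,1/2,5/8 } R={ 3/4,1 } ⇒ 11/16
step 6: add B to get BRBRBB; options L={ 0,1/2,5/8,11/16 } R={ 3/4,1 } ⇒ 23/32
step 7: add B to get BRBRBBB; options L={ 0,1/2,5/8,11/16,23/32 } R={ 3/4,1 } ⇒ 47/64
step 8: add R to get BRBRBBBR; options L={ 0,1/2,5/8,11/16,23/32 } R={ 47/64,3/4,1 } ⇒ 93/128
step 9: add R to get BRBRBBBRR; options L={ 0,1/2,5/8,11/16,23/32 } R={ 93/128,47/64,3/4,1 } ⇒ 185/256
step 10: add B to get BRBRBBBRRB; options L={ 0,1/2,5/8,11/16,23/32,185/256 } R={ 93/128,47/64,3/4,1 } ⇒ 371/512
step 11: add R to get BRBRBBBRRBR; options L={ 0,1/2,5/8,11/16,23/32,185/256 } R={ 371/512,93/128,47/64,3/4,1 } ⇒ 741/1024
step 12: add R to get BRBRBBBRRBRR; options L={ 0,1/2,5/8,11/16,23/32,185/256 } R={ 741/1024,371/512,93/128,47/64,3/4,1 } ⇒ 1481/2048
step 13: add R to get BRBRBBBRRBRRR; options L={ 0,1/2,5/8,11/16,23/32,185/256 } R={ 1481/2048,741/1024,371/512,93/128,47/64,3/4,1 } ⇒ 2961/4096
step 14: add B to get BRBRBBBRRBRRRB; options L={ 0,1/2,5/8,11/16,23/32,185/256,2961/4096 } R={ 1481/2048,741/1024,371/512,93/128,47/64,3/4,1 } ⇒ 5923/8192
step 15: add B to get BRBRBBBRRBRRRBB; options L={ 0,1/2,5/8,11/16,23/32,185/256,2961/4096,5923/8192 } R={ 1481/2048,741/1024,371/512,93/128,47/64,3/4,1 } ⇒ 11847/16384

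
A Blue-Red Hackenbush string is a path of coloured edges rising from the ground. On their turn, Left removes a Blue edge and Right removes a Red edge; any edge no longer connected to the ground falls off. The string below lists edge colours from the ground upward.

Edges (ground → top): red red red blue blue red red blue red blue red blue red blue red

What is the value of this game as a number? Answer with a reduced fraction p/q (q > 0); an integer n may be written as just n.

-9899/4096

Recurse on prefixes of the 15-edge string red red red blue blue red red blue red blue red blue red blue red:
g(r) = { ∅ | 0 } -> -1
g(rr) = { ∅ | -1, 0 } -> -2
g(rrr) = { ∅ | -2, -1, 0 } -> -3
g(rrrb) = { -3 | -2, -1, 0 } -> -5/2
g(rrrbb) = { -3, -5/2 | -2, -1, 0 } -> -9/4
g(rrrbbr) = { -3, -5/2 | -9/4, -2, -1, 0 } -> -19/8
g(rrrbbrr) = { -3, -5/2 | -19/8, -9/4, -2, -1, 0 } -> -39/16
g(rrrbbrrb) = { -3, -5/2, -39/16 | -19/8, -9/4, -2, -1, 0 } -> -77/32
g(rrrbbrrbr) = { -3, -5/2, -39/16 | -77/32, -19/8, -9/4, -2, -1, 0 } -> -155/64
g(rrrbbrrbrb) = { -3, -5/2, -39/16, -155/64 | -77/32, -19/8, -9/4, -2, -1, 0 } -> -309/128
g(rrrbbrrbrbr) = { -3, -5/2, -39/16, -155/64 | -309/128, -77/32, -19/8, -9/4, -2, -1, 0 } -> -619/256
g(rrrbbrrbrbrb) = { -3, -5/2, -39/16, -155/64, -619/256 | -309/128, -77/32, -19/8, -9/4, -2, -1, 0 } -> -1237/512
g(rrrbbrrbrbrbr) = { -3, -5/2, -39/16, -155/64, -619/256 | -1237/512, -309/128, -77/32, -19/8, -9/4, -2, -1, 0 } -> -2475/1024
g(rrrbbrrbrbrbrb) = { -3, -5/2, -39/16, -155/64, -619/256, -2475/1024 | -1237/512, -309/128, -77/32, -19/8, -9/4, -2, -1, 0 } -> -4949/2048
g(rrrbbrrbrbrbrbr) = { -3, -5/2, -39/16, -155/64, -619/256, -2475/1024 | -4949/2048, -1237/512, -309/128, -77/32, -19/8, -9/4, -2, -1, 0 } -> -9899/4096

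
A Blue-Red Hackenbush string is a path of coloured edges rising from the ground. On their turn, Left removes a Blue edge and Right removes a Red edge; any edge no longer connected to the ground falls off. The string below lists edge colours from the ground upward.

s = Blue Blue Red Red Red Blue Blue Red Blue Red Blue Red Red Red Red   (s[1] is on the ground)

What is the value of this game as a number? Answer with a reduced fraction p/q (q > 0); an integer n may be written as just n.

Build value(s[:k]) for k = 1..15, string s = Blue Blue Red Red Red Blue Blue Red Blue Red Blue Red Red Red Red.
value(B) = { 0 |  } — 1
value(BB) = { 0 1 |  } — 2
value(BBR) = { 0 1 | 2 } — 3/2
value(BBRR) = { 0 1 | 3/2 2 } — 5/4
value(BBRRR) = { 0 1 | 5/4 3/2 2 } — 9/8
value(BBRRRB) = { 0 1 9/8 | 5/4 3/2 2 } — 19/16
value(BBRRRBB) = { 0 1 9/8 19/16 | 5/4 3/2 2 } — 39/32
value(BBRRRBBR) = { 0 1 9/8 19/16 | 39/32 5/4 3/2 2 } — 77/64
value(BBRRRBBRB) = { 0 1 9/8 19/16 77/64 | 39/32 5/4 3/2 2 } — 155/128
value(BBRRRBBRBR) = { 0 1 9/8 19/16 77/64 | 155/128 39/32 5/4 3/2 2 } — 309/256
value(BBRRRBBRBRB) = { 0 1 9/8 19/16 77/64 309/256 | 155/128 39/32 5/4 3/2 2 } — 619/512
value(BBRRRBBRBRBR) = { 0 1 9/8 19/16 77/64 309/256 | 619/512 155/128 39/32 5/4 3/2 2 } — 1237/1024
value(BBRRRBBRBRBRR) = { 0 1 9/8 19/16 77/64 309/256 | 1237/1024 619/512 155/128 39/32 5/4 3/2 2 } — 2473/2048
value(BBRRRBBRBRBRRR) = { 0 1 9/8 19/16 77/64 309/256 | 2473/2048 1237/1024 619/512 155/128 39/32 5/4 3/2 2 } — 4945/4096
value(BBRRRBBRBRBRRRR) = { 0 1 9/8 19/16 77/64 309/256 | 4945/4096 2473/2048 1237/1024 619/512 155/128 39/32 5/4 3/2 2 } — 9889/8192

9889/8192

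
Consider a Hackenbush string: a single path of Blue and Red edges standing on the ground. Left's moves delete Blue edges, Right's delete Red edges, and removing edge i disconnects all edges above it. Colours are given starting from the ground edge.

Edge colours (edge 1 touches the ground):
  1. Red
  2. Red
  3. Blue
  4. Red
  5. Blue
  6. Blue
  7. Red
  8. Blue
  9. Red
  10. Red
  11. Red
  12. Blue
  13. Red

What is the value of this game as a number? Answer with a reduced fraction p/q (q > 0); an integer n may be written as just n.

1 of 13 · R · max L −∞ · min R 0 = -1
2 of 13 · RR · max L −∞ · min R -1 = -2
3 of 13 · RRB · max L -2 · min R -1 = -3/2
4 of 13 · RRBR · max L -2 · min R -3/2 = -7/4
5 of 13 · RRBRB · max L -7/4 · min R -3/2 = -13/8
6 of 13 · RRBRBB · max L -13/8 · min R -3/2 = -25/16
7 of 13 · RRBRBBR · max L -13/8 · min R -25/16 = -51/32
8 of 13 · RRBRBBRB · max L -51/32 · min R -25/16 = -101/64
9 of 13 · RRBRBBRBR · max L -51/32 · min R -101/64 = -203/128
10 of 13 · RRBRBBRBRR · max L -51/32 · min R -203/128 = -407/256
11 of 13 · RRBRBBRBRRR · max L -51/32 · min R -407/256 = -815/512
12 of 13 · RRBRBBRBRRRB · max L -815/512 · min R -407/256 = -1629/1024
13 of 13 · RRBRBBRBRRRBR · max L -815/512 · min R -1629/1024 = -3259/2048

-3259/2048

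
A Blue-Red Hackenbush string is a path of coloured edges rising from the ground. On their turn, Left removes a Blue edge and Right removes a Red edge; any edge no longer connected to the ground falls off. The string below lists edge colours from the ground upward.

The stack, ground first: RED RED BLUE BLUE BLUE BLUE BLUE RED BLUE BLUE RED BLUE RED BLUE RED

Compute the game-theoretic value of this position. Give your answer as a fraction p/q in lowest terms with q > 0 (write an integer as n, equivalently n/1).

-8491/8192

v_1 [R]  L=[none]  R=[0]  — -1
v_2 [RR]  L=[none]  R=[-1 0]  — -2
v_3 [RRB]  L=[-2]  R=[-1 0]  — -3/2
v_4 [RRBB]  L=[-2 -3/2]  R=[-1 0]  — -5/4
v_5 [RRBBB]  L=[-2 -3/2 -5/4]  R=[-1 0]  — -9/8
v_6 [RRBBBB]  L=[-2 -3/2 -5/4 -9/8]  R=[-1 0]  — -17/16
v_7 [RRBBBBB]  L=[-2 -3/2 -5/4 -9/8 -17/16]  R=[-1 0]  — -33/32
v_8 [RRBBBBBR]  L=[-2 -3/2 -5/4 -9/8 -17/16]  R=[-33/32 -1 0]  — -67/64
v_9 [RRBBBBBRB]  L=[-2 -3/2 -5/4 -9/8 -17/16 -67/64]  R=[-33/32 -1 0]  — -133/128
v_10 [RRBBBBBRBB]  L=[-2 -3/2 -5/4 -9/8 -17/16 -67/64 -133/128]  R=[-33/32 -1 0]  — -265/256
v_11 [RRBBBBBRBBR]  L=[-2 -3/2 -5/4 -9/8 -17/16 -67/64 -133/128]  R=[-265/256 -33/32 -1 0]  — -531/512
v_12 [RRBBBBBRBBRB]  L=[-2 -3/2 -5/4 -9/8 -17/16 -67/64 -133/128 -531/512]  R=[-265/256 -33/32 -1 0]  — -1061/1024
v_13 [RRBBBBBRBBRBR]  L=[-2 -3/2 -5/4 -9/8 -17/16 -67/64 -133/128 -531/512]  R=[-1061/1024 -265/256 -33/32 -1 0]  — -2123/2048
v_14 [RRBBBBBRBBRBRB]  L=[-2 -3/2 -5/4 -9/8 -17/16 -67/64 -133/128 -531/512 -2123/2048]  R=[-1061/1024 -265/256 -33/32 -1 0]  — -4245/4096
v_15 [RRBBBBBRBBRBRBR]  L=[-2 -3/2 -5/4 -9/8 -17/16 -67/64 -133/128 -531/512 -2123/2048]  R=[-4245/4096 -1061/1024 -265/256 -33/32 -1 0]  — -8491/8192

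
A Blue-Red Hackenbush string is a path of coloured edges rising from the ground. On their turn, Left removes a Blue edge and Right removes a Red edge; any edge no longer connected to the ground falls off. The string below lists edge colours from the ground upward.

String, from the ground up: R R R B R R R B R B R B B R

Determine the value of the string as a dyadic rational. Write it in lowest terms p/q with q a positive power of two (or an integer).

Build val(s[:k]) for k = 1..14, string s = R R R B R R R B R B R B B R.
step 1: add R to get R; options L={ none } R={ 0 } ⇒ -1
step 2: add R to get RR; options L={ none } R={ -1,0 } ⇒ -2
step 3: add R to get RRR; options L={ none } R={ -2,-1,0 } ⇒ -3
step 4: add B to get RRRB; options L={ -3 } R={ -2,-1,0 } ⇒ -5/2
step 5: add R to get RRRBR; options L={ -3 } R={ -5/2,-2,-1,0 } ⇒ -11/4
step 6: add R to get RRRBRR; options L={ -3 } R={ -11/4,-5/2,-2,-1,0 } ⇒ -23/8
step 7: add R to get RRRBRRR; options L={ -3 } R={ -23/8,-11/4,-5/2,-2,-1,0 } ⇒ -47/16
step 8: add B to get RRRBRRRB; options L={ -3,-47/16 } R={ -23/8,-11/4,-5/2,-2,-1,0 } ⇒ -93/32
step 9: add R to get RRRBRRRBR; options L={ -3,-47/16 } R={ -93/32,-23/8,-11/4,-5/2,-2,-1,0 } ⇒ -187/64
step 10: add B to get RRRBRRRBRB; options L={ -3,-47/16,-187/64 } R={ -93/32,-23/8,-11/4,-5/2,-2,-1,0 } ⇒ -373/128
step 11: add R to get RRRBRRRBRBR; options L={ -3,-47/16,-187/64 } R={ -373/128,-93/32,-23/8,-11/4,-5/2,-2,-1,0 } ⇒ -747/256
step 12: add B to get RRRBRRRBRBRB; options L={ -3,-47/16,-187/64,-747/256 } R={ -373/128,-93/32,-23/8,-11/4,-5/2,-2,-1,0 } ⇒ -1493/512
step 13: add B to get RRRBRRRBRBRBB; options L={ -3,-47/16,-187/64,-747/256,-1493/512 } R={ -373/128,-93/32,-23/8,-11/4,-5/2,-2,-1,0 } ⇒ -2985/1024
step 14: add R to get RRRBRRRBRBRBBR; options L={ -3,-47/16,-187/64,-747/256,-1493/512 } R={ -2985/1024,-373/128,-93/32,-23/8,-11/4,-5/2,-2,-1,0 } ⇒ -5971/2048

-5971/2048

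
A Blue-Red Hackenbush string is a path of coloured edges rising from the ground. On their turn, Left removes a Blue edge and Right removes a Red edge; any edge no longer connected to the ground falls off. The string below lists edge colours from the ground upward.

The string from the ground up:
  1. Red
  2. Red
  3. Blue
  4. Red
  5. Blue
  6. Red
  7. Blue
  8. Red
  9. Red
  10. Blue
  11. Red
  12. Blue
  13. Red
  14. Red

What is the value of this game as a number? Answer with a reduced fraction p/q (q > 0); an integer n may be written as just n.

-6871/4096

Recurse on prefixes of the 14-edge string Red Red Blue Red Blue Red Blue Red Red Blue Red Blue Red Red:
edge 1 of 14 (Red): { ∅ | 0 } ⇒ -1
edge 2 of 14 (Red): { ∅ | -1,0 } ⇒ -2
edge 3 of 14 (Blue): { -2 | -1,0 } ⇒ -3/2
edge 4 of 14 (Red): { -2 | -3/2,-1,0 } ⇒ -7/4
edge 5 of 14 (Blue): { -2,-7/4 | -3/2,-1,0 } ⇒ -13/8
edge 6 of 14 (Red): { -2,-7/4 | -13/8,-3/2,-1,0 } ⇒ -27/16
edge 7 of 14 (Blue): { -2,-7/4,-27/16 | -13/8,-3/2,-1,0 } ⇒ -53/32
edge 8 of 14 (Red): { -2,-7/4,-27/16 | -53/32,-13/8,-3/2,-1,0 } ⇒ -107/64
edge 9 of 14 (Red): { -2,-7/4,-27/16 | -107/64,-53/32,-13/8,-3/2,-1,0 } ⇒ -215/128
edge 10 of 14 (Blue): { -2,-7/4,-27/16,-215/128 | -107/64,-53/32,-13/8,-3/2,-1,0 } ⇒ -429/256
edge 11 of 14 (Red): { -2,-7/4,-27/16,-215/128 | -429/256,-107/64,-53/32,-13/8,-3/2,-1,0 } ⇒ -859/512
edge 12 of 14 (Blue): { -2,-7/4,-27/16,-215/128,-859/512 | -429/256,-107/64,-53/32,-13/8,-3/2,-1,0 } ⇒ -1717/1024
edge 13 of 14 (Red): { -2,-7/4,-27/16,-215/128,-859/512 | -1717/1024,-429/256,-107/64,-53/32,-13/8,-3/2,-1,0 } ⇒ -3435/2048
edge 14 of 14 (Red): { -2,-7/4,-27/16,-215/128,-859/512 | -3435/2048,-1717/1024,-429/256,-107/64,-53/32,-13/8,-3/2,-1,0 } ⇒ -6871/4096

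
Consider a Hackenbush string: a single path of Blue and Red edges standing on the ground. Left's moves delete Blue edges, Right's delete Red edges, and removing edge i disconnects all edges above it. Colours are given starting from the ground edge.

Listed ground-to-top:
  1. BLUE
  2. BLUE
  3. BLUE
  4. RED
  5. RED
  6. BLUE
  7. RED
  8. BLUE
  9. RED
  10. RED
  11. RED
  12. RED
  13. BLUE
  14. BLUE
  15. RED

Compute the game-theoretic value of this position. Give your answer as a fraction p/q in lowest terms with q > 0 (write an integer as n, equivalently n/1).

step 1: add BLUE to get B; options L={ 0 } R={ none } -> 1
step 2: add BLUE to get BB; options L={ 0, 1 } R={ none } -> 2
step 3: add BLUE to get BBB; options L={ 0, 1, 2 } R={ none } -> 3
step 4: add RED to get BBBR; options L={ 0, 1, 2 } R={ 3 } -> 5/2
step 5: add RED to get BBBRR; options L={ 0, 1, 2 } R={ 5/2, 3 } -> 9/4
step 6: add BLUE to get BBBRRB; options L={ 0, 1, 2, 9/4 } R={ 5/2, 3 } -> 19/8
step 7: add RED to get BBBRRBR; options L={ 0, 1, 2, 9/4 } R={ 19/8, 5/2, 3 } -> 37/16
step 8: add BLUE to get BBBRRBRB; options L={ 0, 1, 2, 9/4, 37/16 } R={ 19/8, 5/2, 3 } -> 75/32
step 9: add RED to get BBBRRBRBR; options L={ 0, 1, 2, 9/4, 37/16 } R={ 75/32, 19/8, 5/2, 3 } -> 149/64
step 10: add RED to get BBBRRBRBRR; options L={ 0, 1, 2, 9/4, 37/16 } R={ 149/64, 75/32, 19/8, 5/2, 3 } -> 297/128
step 11: add RED to get BBBRRBRBRRR; options L={ 0, 1, 2, 9/4, 37/16 } R={ 297/128, 149/64, 75/32, 19/8, 5/2, 3 } -> 593/256
step 12: add RED to get BBBRRBRBRRRR; options L={ 0, 1, 2, 9/4, 37/16 } R={ 593/256, 297/128, 149/64, 75/32, 19/8, 5/2, 3 } -> 1185/512
step 13: add BLUE to get BBBRRBRBRRRRB; options L={ 0, 1, 2, 9/4, 37/16, 1185/512 } R={ 593/256, 297/128, 149/64, 75/32, 19/8, 5/2, 3 } -> 2371/1024
step 14: add BLUE to get BBBRRBRBRRRRBB; options L={ 0, 1, 2, 9/4, 37/16, 1185/512, 2371/1024 } R={ 593/256, 297/128, 149/64, 75/32, 19/8, 5/2, 3 } -> 4743/2048
step 15: add RED to get BBBRRBRBRRRRBBR; options L={ 0, 1, 2, 9/4, 37/16, 1185/512, 2371/1024 } R={ 4743/2048, 593/256, 297/128, 149/64, 75/32, 19/8, 5/2, 3 } -> 9485/4096

9485/4096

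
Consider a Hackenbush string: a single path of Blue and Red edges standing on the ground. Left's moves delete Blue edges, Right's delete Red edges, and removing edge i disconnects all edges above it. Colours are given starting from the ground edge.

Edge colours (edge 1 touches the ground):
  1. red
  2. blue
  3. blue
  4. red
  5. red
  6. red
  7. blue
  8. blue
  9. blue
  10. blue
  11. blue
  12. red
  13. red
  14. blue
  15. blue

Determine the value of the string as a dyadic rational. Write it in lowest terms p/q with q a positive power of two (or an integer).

-7193/16384

Build g(s[:k]) for k = 1..15, string s = red blue blue red red red blue blue blue blue blue red red blue blue.
1 of 15 · r · max L −∞ · min R 0 = -1
2 of 15 · rb · max L -1 · min R 0 = -1/2
3 of 15 · rbb · max L -1/2 · min R 0 = -1/4
4 of 15 · rbbr · max L -1/2 · min R -1/4 = -3/8
5 of 15 · rbbrr · max L -1/2 · min R -3/8 = -7/16
6 of 15 · rbbrrr · max L -1/2 · min R -7/16 = -15/32
7 of 15 · rbbrrrb · max L -15/32 · min R -7/16 = -29/64
8 of 15 · rbbrrrbb · max L -29/64 · min R -7/16 = -57/128
9 of 15 · rbbrrrbbb · max L -57/128 · min R -7/16 = -113/256
10 of 15 · rbbrrrbbbb · max L -113/256 · min R -7/16 = -225/512
11 of 15 · rbbrrrbbbbb · max L -225/512 · min R -7/16 = -449/1024
12 of 15 · rbbrrrbbbbbr · max L -225/512 · min R -449/1024 = -899/2048
13 of 15 · rbbrrrbbbbbrr · max L -225/512 · min R -899/2048 = -1799/4096
14 of 15 · rbbrrrbbbbbrrb · max L -1799/4096 · min R -899/2048 = -3597/8192
15 of 15 · rbbrrrbbbbbrrbb · max L -3597/8192 · min R -899/2048 = -7193/16384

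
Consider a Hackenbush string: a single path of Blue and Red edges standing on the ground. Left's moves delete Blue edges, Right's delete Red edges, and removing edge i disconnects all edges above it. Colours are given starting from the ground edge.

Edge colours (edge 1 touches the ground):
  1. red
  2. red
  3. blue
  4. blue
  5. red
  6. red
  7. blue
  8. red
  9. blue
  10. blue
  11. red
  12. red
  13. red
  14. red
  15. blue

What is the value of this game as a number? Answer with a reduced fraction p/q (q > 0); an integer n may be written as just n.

step 1: add red to get r; options L={  } R={ 0 } gives -1
step 2: add red to get rr; options L={  } R={ -1,0 } gives -2
step 3: add blue to get rrb; options L={ -2 } R={ -1,0 } gives -3/2
step 4: add blue to get rrbb; options L={ -2,-3/2 } R={ -1,0 } gives -5/4
step 5: add red to get rrbbr; options L={ -2,-3/2 } R={ -5/4,-1,0 } gives -11/8
step 6: add red to get rrbbrr; options L={ -2,-3/2 } R={ -11/8,-5/4,-1,0 } gives -23/16
step 7: add blue to get rrbbrrb; options L={ -2,-3/2,-23/16 } R={ -11/8,-5/4,-1,0 } gives -45/32
step 8: add red to get rrbbrrbr; options L={ -2,-3/2,-23/16 } R={ -45/32,-11/8,-5/4,-1,0 } gives -91/64
step 9: add blue to get rrbbrrbrb; options L={ -2,-3/2,-23/16,-91/64 } R={ -45/32,-11/8,-5/4,-1,0 } gives -181/128
step 10: add blue to get rrbbrrbrbb; options L={ -2,-3/2,-23/16,-91/64,-181/128 } R={ -45/32,-11/8,-5/4,-1,0 } gives -361/256
step 11: add red to get rrbbrrbrbbr; options L={ -2,-3/2,-23/16,-91/64,-181/128 } R={ -361/256,-45/32,-11/8,-5/4,-1,0 } gives -723/512
step 12: add red to get rrbbrrbrbbrr; options L={ -2,-3/2,-23/16,-91/64,-181/128 } R={ -723/512,-361/256,-45/32,-11/8,-5/4,-1,0 } gives -1447/1024
step 13: add red to get rrbbrrbrbbrrr; options L={ -2,-3/2,-23/16,-91/64,-181/128 } R={ -1447/1024,-723/512,-361/256,-45/32,-11/8,-5/4,-1,0 } gives -2895/2048
step 14: add red to get rrbbrrbrbbrrrr; options L={ -2,-3/2,-23/16,-91/64,-181/128 } R={ -2895/2048,-1447/1024,-723/512,-361/256,-45/32,-11/8,-5/4,-1,0 } gives -5791/4096
step 15: add blue to get rrbbrrbrbbrrrrb; options L={ -2,-3/2,-23/16,-91/64,-181/128,-5791/4096 } R={ -2895/2048,-1447/1024,-723/512,-361/256,-45/32,-11/8,-5/4,-1,0 } gives -11581/8192

-11581/8192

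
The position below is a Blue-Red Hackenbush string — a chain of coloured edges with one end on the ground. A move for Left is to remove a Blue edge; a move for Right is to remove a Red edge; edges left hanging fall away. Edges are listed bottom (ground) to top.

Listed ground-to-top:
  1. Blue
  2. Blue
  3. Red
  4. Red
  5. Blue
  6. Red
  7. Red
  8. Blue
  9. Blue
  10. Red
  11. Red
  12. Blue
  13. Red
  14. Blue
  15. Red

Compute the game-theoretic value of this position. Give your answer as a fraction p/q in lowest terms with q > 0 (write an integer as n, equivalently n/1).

10645/8192

step 1: add Blue to get B; options L={ 0 } R={  } => 1
step 2: add Blue to get BB; options L={ 0; 1 } R={  } => 2
step 3: add Red to get BBR; options L={ 0; 1 } R={ 2 } => 3/2
step 4: add Red to get BBRR; options L={ 0; 1 } R={ 3/2; 2 } => 5/4
step 5: add Blue to get BBRRB; options L={ 0; 1; 5/4 } R={ 3/2; 2 } => 11/8
step 6: add Red to get BBRRBR; options L={ 0; 1; 5/4 } R={ 11/8; 3/2; 2 } => 21/16
step 7: add Red to get BBRRBRR; options L={ 0; 1; 5/4 } R={ 21/16; 11/8; 3/2; 2 } => 41/32
step 8: add Blue to get BBRRBRRB; options L={ 0; 1; 5/4; 41/32 } R={ 21/16; 11/8; 3/2; 2 } => 83/64
step 9: add Blue to get BBRRBRRBB; options L={ 0; 1; 5/4; 41/32; 83/64 } R={ 21/16; 11/8; 3/2; 2 } => 167/128
step 10: add Red to get BBRRBRRBBR; options L={ 0; 1; 5/4; 41/32; 83/64 } R={ 167/128; 21/16; 11/8; 3/2; 2 } => 333/256
step 11: add Red to get BBRRBRRBBRR; options L={ 0; 1; 5/4; 41/32; 83/64 } R={ 333/256; 167/128; 21/16; 11/8; 3/2; 2 } => 665/512
step 12: add Blue to get BBRRBRRBBRRB; options L={ 0; 1; 5/4; 41/32; 83/64; 665/512 } R={ 333/256; 167/128; 21/16; 11/8; 3/2; 2 } => 1331/1024
step 13: add Red to get BBRRBRRBBRRBR; options L={ 0; 1; 5/4; 41/32; 83/64; 665/512 } R={ 1331/1024; 333/256; 167/128; 21/16; 11/8; 3/2; 2 } => 2661/2048
step 14: add Blue to get BBRRBRRBBRRBRB; options L={ 0; 1; 5/4; 41/32; 83/64; 665/512; 2661/2048 } R={ 1331/1024; 333/256; 167/128; 21/16; 11/8; 3/2; 2 } => 5323/4096
step 15: add Red to get BBRRBRRBBRRBRBR; options L={ 0; 1; 5/4; 41/32; 83/64; 665/512; 2661/2048 } R={ 5323/4096; 1331/1024; 333/256; 167/128; 21/16; 11/8; 3/2; 2 } => 10645/8192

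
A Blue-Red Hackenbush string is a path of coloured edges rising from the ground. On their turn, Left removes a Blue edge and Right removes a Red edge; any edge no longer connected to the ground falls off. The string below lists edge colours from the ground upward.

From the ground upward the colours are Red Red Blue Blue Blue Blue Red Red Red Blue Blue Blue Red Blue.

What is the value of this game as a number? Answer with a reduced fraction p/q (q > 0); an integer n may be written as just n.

Build G(s[:k]) for k = 1..14, string s = Red Red Blue Blue Blue Blue Red Red Red Blue Blue Blue Red Blue.
step 1: add Red to get R; options L={ · } R={ 0 } gives -1
step 2: add Red to get RR; options L={ · } R={ -1; 0 } gives -2
step 3: add Blue to get RRB; options L={ -2 } R={ -1; 0 } gives -3/2
step 4: add Blue to get RRBB; options L={ -2; -3/2 } R={ -1; 0 } gives -5/4
step 5: add Blue to get RRBBB; options L={ -2; -3/2; -5/4 } R={ -1; 0 } gives -9/8
step 6: add Blue to get RRBBBB; options L={ -2; -3/2; -5/4; -9/8 } R={ -1; 0 } gives -17/16
step 7: add Red to get RRBBBBR; options L={ -2; -3/2; -5/4; -9/8 } R={ -17/16; -1; 0 } gives -35/32
step 8: add Red to get RRBBBBRR; options L={ -2; -3/2; -5/4; -9/8 } R={ -35/32; -17/16; -1; 0 } gives -71/64
step 9: add Red to get RRBBBBRRR; options L={ -2; -3/2; -5/4; -9/8 } R={ -71/64; -35/32; -17/16; -1; 0 } gives -143/128
step 10: add Blue to get RRBBBBRRRB; options L={ -2; -3/2; -5/4; -9/8; -143/128 } R={ -71/64; -35/32; -17/16; -1; 0 } gives -285/256
step 11: add Blue to get RRBBBBRRRBB; options L={ -2; -3/2; -5/4; -9/8; -143/128; -285/256 } R={ -71/64; -35/32; -17/16; -1; 0 } gives -569/512
step 12: add Blue to get RRBBBBRRRBBB; options L={ -2; -3/2; -5/4; -9/8; -143/128; -285/256; -569/512 } R={ -71/64; -35/32; -17/16; -1; 0 } gives -1137/1024
step 13: add Red to get RRBBBBRRRBBBR; options L={ -2; -3/2; -5/4; -9/8; -143/128; -285/256; -569/512 } R={ -1137/1024; -71/64; -35/32; -17/16; -1; 0 } gives -2275/2048
step 14: add Blue to get RRBBBBRRRBBBRB; options L={ -2; -3/2; -5/4; -9/8; -143/128; -285/256; -569/512; -2275/2048 } R={ -1137/1024; -71/64; -35/32; -17/16; -1; 0 } gives -4549/4096

-4549/4096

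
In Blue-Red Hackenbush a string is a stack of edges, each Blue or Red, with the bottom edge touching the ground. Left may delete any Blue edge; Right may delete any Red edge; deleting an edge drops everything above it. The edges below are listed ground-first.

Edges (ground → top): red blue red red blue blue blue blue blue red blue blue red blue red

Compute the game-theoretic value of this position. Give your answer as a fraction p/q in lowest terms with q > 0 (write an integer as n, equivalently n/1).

-12363/16384

r: Left { — }, Right { 0 } gives simplest -1
rb: Left { -1 }, Right { 0 } gives simplest -1/2
rbr: Left { -1 }, Right { -1/2,0 } gives simplest -3/4
rbrr: Left { -1 }, Right { -3/4,-1/2,0 } gives simplest -7/8
rbrrb: Left { -1,-7/8 }, Right { -3/4,-1/2,0 } gives simplest -13/16
rbrrbb: Left { -1,-7/8,-13/16 }, Right { -3/4,-1/2,0 } gives simplest -25/32
rbrrbbb: Left { -1,-7/8,-13/16,-25/32 }, Right { -3/4,-1/2,0 } gives simplest -49/64
rbrrbbbb: Left { -1,-7/8,-13/16,-25/32,-49/64 }, Right { -3/4,-1/2,0 } gives simplest -97/128
rbrrbbbbb: Left { -1,-7/8,-13/16,-25/32,-49/64,-97/128 }, Right { -3/4,-1/2,0 } gives simplest -193/256
rbrrbbbbbr: Left { -1,-7/8,-13/16,-25/32,-49/64,-97/128 }, Right { -193/256,-3/4,-1/2,0 } gives simplest -387/512
rbrrbbbbbrb: Left { -1,-7/8,-13/16,-25/32,-49/64,-97/128,-387/512 }, Right { -193/256,-3/4,-1/2,0 } gives simplest -773/1024
rbrrbbbbbrbb: Left { -1,-7/8,-13/16,-25/32,-49/64,-97/128,-387/512,-773/1024 }, Right { -193/256,-3/4,-1/2,0 } gives simplest -1545/2048
rbrrbbbbbrbbr: Left { -1,-7/8,-13/16,-25/32,-49/64,-97/128,-387/512,-773/1024 }, Right { -1545/2048,-193/256,-3/4,-1/2,0 } gives simplest -3091/4096
rbrrbbbbbrbbrb: Left { -1,-7/8,-13/16,-25/32,-49/64,-97/128,-387/512,-773/1024,-3091/4096 }, Right { -1545/2048,-193/256,-3/4,-1/2,0 } gives simplest -6181/8192
rbrrbbbbbrbbrbr: Left { -1,-7/8,-13/16,-25/32,-49/64,-97/128,-387/512,-773/1024,-3091/4096 }, Right { -6181/8192,-1545/2048,-193/256,-3/4,-1/2,0 } gives simplest -12363/16384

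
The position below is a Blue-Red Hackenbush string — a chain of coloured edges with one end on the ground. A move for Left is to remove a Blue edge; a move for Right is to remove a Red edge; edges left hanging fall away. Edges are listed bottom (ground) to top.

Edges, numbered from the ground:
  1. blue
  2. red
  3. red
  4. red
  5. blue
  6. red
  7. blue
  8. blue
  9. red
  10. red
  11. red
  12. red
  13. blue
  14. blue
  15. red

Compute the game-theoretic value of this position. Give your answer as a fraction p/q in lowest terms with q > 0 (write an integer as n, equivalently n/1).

2829/16384

Build G(s[:k]) for k = 1..15, string s = blue red red red blue red blue blue red red red red blue blue red.
b: Left { 0 }, Right { — } ⇒ simplest 1
br: Left { 0 }, Right { 1 } ⇒ simplest 1/2
brr: Left { 0 }, Right { 1/2, 1 } ⇒ simplest 1/4
brrr: Left { 0 }, Right { 1/4, 1/2, 1 } ⇒ simplest 1/8
brrrb: Left { 0, 1/8 }, Right { 1/4, 1/2, 1 } ⇒ simplest 3/16
brrrbr: Left { 0, 1/8 }, Right { 3/16, 1/4, 1/2, 1 } ⇒ simplest 5/32
brrrbrb: Left { 0, 1/8, 5/32 }, Right { 3/16, 1/4, 1/2, 1 } ⇒ simplest 11/64
brrrbrbb: Left { 0, 1/8, 5/32, 11/64 }, Right { 3/16, 1/4, 1/2, 1 } ⇒ simplest 23/128
brrrbrbbr: Left { 0, 1/8, 5/32, 11/64 }, Right { 23/128, 3/16, 1/4, 1/2, 1 } ⇒ simplest 45/256
brrrbrbbrr: Left { 0, 1/8, 5/32, 11/64 }, Right { 45/256, 23/128, 3/16, 1/4, 1/2, 1 } ⇒ simplest 89/512
brrrbrbbrrr: Left { 0, 1/8, 5/32, 11/64 }, Right { 89/512, 45/256, 23/128, 3/16, 1/4, 1/2, 1 } ⇒ simplest 177/1024
brrrbrbbrrrr: Left { 0, 1/8, 5/32, 11/64 }, Right { 177/1024, 89/512, 45/256, 23/128, 3/16, 1/4, 1/2, 1 } ⇒ simplest 353/2048
brrrbrbbrrrrb: Left { 0, 1/8, 5/32, 11/64, 353/2048 }, Right { 177/1024, 89/512, 45/256, 23/128, 3/16, 1/4, 1/2, 1 } ⇒ simplest 707/4096
brrrbrbbrrrrbb: Left { 0, 1/8, 5/32, 11/64, 353/2048, 707/4096 }, Right { 177/1024, 89/512, 45/256, 23/128, 3/16, 1/4, 1/2, 1 } ⇒ simplest 1415/8192
brrrbrbbrrrrbbr: Left { 0, 1/8, 5/32, 11/64, 353/2048, 707/4096 }, Right { 1415/8192, 177/1024, 89/512, 45/256, 23/128, 3/16, 1/4, 1/2, 1 } ⇒ simplest 2829/16384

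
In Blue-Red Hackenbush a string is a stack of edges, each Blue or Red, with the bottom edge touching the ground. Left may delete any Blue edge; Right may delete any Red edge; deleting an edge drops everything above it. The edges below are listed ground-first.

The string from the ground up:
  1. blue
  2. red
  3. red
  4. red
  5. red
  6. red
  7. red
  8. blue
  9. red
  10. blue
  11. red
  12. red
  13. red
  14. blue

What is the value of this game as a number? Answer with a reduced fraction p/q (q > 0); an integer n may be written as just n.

Build g(s[:k]) for k = 1..14, string s = blue red red red red red red blue red blue red red red blue.
1 of 14 · b · max L 0 · min R +∞ ⇒ 1
2 of 14 · br · max L 0 · min R 1 ⇒ 1/2
3 of 14 · brr · max L 0 · min R 1/2 ⇒ 1/4
4 of 14 · brrr · max L 0 · min R 1/4 ⇒ 1/8
5 of 14 · brrrr · max L 0 · min R 1/8 ⇒ 1/16
6 of 14 · brrrrr · max L 0 · min R 1/16 ⇒ 1/32
7 of 14 · brrrrrr · max L 0 · min R 1/32 ⇒ 1/64
8 of 14 · brrrrrrb · max L 1/64 · min R 1/32 ⇒ 3/128
9 of 14 · brrrrrrbr · max L 1/64 · min R 3/128 ⇒ 5/256
10 of 14 · brrrrrrbrb · max L 5/256 · min R 3/128 ⇒ 11/512
11 of 14 · brrrrrrbrbr · max L 5/256 · min R 11/512 ⇒ 21/1024
12 of 14 · brrrrrrbrbrr · max L 5/256 · min R 21/1024 ⇒ 41/2048
13 of 14 · brrrrrrbrbrrr · max L 5/256 · min R 41/2048 ⇒ 81/4096
14 of 14 · brrrrrrbrbrrrb · max L 81/4096 · min R 41/2048 ⇒ 163/8192

163/8192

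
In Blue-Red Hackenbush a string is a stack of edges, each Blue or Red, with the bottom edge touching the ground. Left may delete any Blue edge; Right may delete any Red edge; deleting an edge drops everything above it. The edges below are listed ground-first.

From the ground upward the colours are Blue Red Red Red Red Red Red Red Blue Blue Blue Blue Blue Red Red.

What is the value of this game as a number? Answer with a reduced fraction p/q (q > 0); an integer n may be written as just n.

249/16384

Prefix values for Blue Red Red Red Red Red Red Red Blue Blue Blue Blue Blue Red Red via {L|R} + simplicity:
step 1: add Blue to get B; options L={ 0 } R={  } — 1
step 2: add Red to get BR; options L={ 0 } R={ 1 } — 1/2
step 3: add Red to get BRR; options L={ 0 } R={ 1/2, 1 } — 1/4
step 4: add Red to get BRRR; options L={ 0 } R={ 1/4, 1/2, 1 } — 1/8
step 5: add Red to get BRRRR; options L={ 0 } R={ 1/8, 1/4, 1/2, 1 } — 1/16
step 6: add Red to get BRRRRR; options L={ 0 } R={ 1/16, 1/8, 1/4, 1/2, 1 } — 1/32
step 7: add Red to get BRRRRRR; options L={ 0 } R={ 1/32, 1/16, 1/8, 1/4, 1/2, 1 } — 1/64
step 8: add Red to get BRRRRRRR; options L={ 0 } R={ 1/64, 1/32, 1/16, 1/8, 1/4, 1/2, 1 } — 1/128
step 9: add Blue to get BRRRRRRRB; options L={ 0, 1/128 } R={ 1/64, 1/32, 1/16, 1/8, 1/4, 1/2, 1 } — 3/256
step 10: add Blue to get BRRRRRRRBB; options L={ 0, 1/128, 3/256 } R={ 1/64, 1/32, 1/16, 1/8, 1/4, 1/2, 1 } — 7/512
step 11: add Blue to get BRRRRRRRBBB; options L={ 0, 1/128, 3/256, 7/512 } R={ 1/64, 1/32, 1/16, 1/8, 1/4, 1/2, 1 } — 15/1024
step 12: add Blue to get BRRRRRRRBBBB; options L={ 0, 1/128, 3/256, 7/512, 15/1024 } R={ 1/64, 1/32, 1/16, 1/8, 1/4, 1/2, 1 } — 31/2048
step 13: add Blue to get BRRRRRRRBBBBB; options L={ 0, 1/128, 3/256, 7/512, 15/1024, 31/2048 } R={ 1/64, 1/32, 1/16, 1/8, 1/4, 1/2, 1 } — 63/4096
step 14: add Red to get BRRRRRRRBBBBBR; options L={ 0, 1/128, 3/256, 7/512, 15/1024, 31/2048 } R={ 63/4096, 1/64, 1/32, 1/16, 1/8, 1/4, 1/2, 1 } — 125/8192
step 15: add Red to get BRRRRRRRBBBBBRR; options L={ 0, 1/128, 3/256, 7/512, 15/1024, 31/2048 } R={ 125/8192, 63/4096, 1/64, 1/32, 1/16, 1/8, 1/4, 1/2, 1 } — 249/16384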